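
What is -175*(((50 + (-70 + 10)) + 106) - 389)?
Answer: 51275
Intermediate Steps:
-175*(((50 + (-70 + 10)) + 106) - 389) = -175*(((50 - 60) + 106) - 389) = -175*((-10 + 106) - 389) = -175*(96 - 389) = -175*(-293) = 51275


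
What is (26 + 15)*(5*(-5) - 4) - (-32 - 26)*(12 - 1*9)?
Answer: -1015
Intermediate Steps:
(26 + 15)*(5*(-5) - 4) - (-32 - 26)*(12 - 1*9) = 41*(-25 - 4) - (-58)*(12 - 9) = 41*(-29) - (-58)*3 = -1189 - 1*(-174) = -1189 + 174 = -1015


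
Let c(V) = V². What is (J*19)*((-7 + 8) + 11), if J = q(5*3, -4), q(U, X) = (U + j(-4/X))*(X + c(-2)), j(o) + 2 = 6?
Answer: 0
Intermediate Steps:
j(o) = 4 (j(o) = -2 + 6 = 4)
q(U, X) = (4 + U)*(4 + X) (q(U, X) = (U + 4)*(X + (-2)²) = (4 + U)*(X + 4) = (4 + U)*(4 + X))
J = 0 (J = 16 + 4*(5*3) + 4*(-4) + (5*3)*(-4) = 16 + 4*15 - 16 + 15*(-4) = 16 + 60 - 16 - 60 = 0)
(J*19)*((-7 + 8) + 11) = (0*19)*((-7 + 8) + 11) = 0*(1 + 11) = 0*12 = 0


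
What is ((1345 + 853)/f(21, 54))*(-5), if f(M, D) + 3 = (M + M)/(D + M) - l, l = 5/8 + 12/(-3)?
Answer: -2198000/187 ≈ -11754.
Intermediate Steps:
l = -27/8 (l = 5*(⅛) + 12*(-⅓) = 5/8 - 4 = -27/8 ≈ -3.3750)
f(M, D) = 3/8 + 2*M/(D + M) (f(M, D) = -3 + ((M + M)/(D + M) - 1*(-27/8)) = -3 + ((2*M)/(D + M) + 27/8) = -3 + (2*M/(D + M) + 27/8) = -3 + (27/8 + 2*M/(D + M)) = 3/8 + 2*M/(D + M))
((1345 + 853)/f(21, 54))*(-5) = ((1345 + 853)/(((3*54 + 19*21)/(8*(54 + 21)))))*(-5) = (2198/(((⅛)*(162 + 399)/75)))*(-5) = (2198/(((⅛)*(1/75)*561)))*(-5) = (2198/(187/200))*(-5) = (2198*(200/187))*(-5) = (439600/187)*(-5) = -2198000/187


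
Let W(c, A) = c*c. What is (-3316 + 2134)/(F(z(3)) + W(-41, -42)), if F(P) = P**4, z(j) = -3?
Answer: -591/881 ≈ -0.67083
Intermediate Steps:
W(c, A) = c**2
(-3316 + 2134)/(F(z(3)) + W(-41, -42)) = (-3316 + 2134)/((-3)**4 + (-41)**2) = -1182/(81 + 1681) = -1182/1762 = -1182*1/1762 = -591/881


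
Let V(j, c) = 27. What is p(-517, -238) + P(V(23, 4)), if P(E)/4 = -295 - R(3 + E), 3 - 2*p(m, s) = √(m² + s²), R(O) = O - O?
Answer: -2357/2 - √323933/2 ≈ -1463.1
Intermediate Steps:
R(O) = 0
p(m, s) = 3/2 - √(m² + s²)/2
P(E) = -1180 (P(E) = 4*(-295 - 1*0) = 4*(-295 + 0) = 4*(-295) = -1180)
p(-517, -238) + P(V(23, 4)) = (3/2 - √((-517)² + (-238)²)/2) - 1180 = (3/2 - √(267289 + 56644)/2) - 1180 = (3/2 - √323933/2) - 1180 = -2357/2 - √323933/2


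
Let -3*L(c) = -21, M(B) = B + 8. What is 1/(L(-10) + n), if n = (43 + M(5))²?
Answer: 1/3143 ≈ 0.00031817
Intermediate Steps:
M(B) = 8 + B
L(c) = 7 (L(c) = -⅓*(-21) = 7)
n = 3136 (n = (43 + (8 + 5))² = (43 + 13)² = 56² = 3136)
1/(L(-10) + n) = 1/(7 + 3136) = 1/3143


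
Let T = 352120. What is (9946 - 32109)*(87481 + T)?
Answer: -9742876963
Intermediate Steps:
(9946 - 32109)*(87481 + T) = (9946 - 32109)*(87481 + 352120) = -22163*439601 = -9742876963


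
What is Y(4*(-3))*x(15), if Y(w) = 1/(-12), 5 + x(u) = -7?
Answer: 1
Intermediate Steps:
x(u) = -12 (x(u) = -5 - 7 = -12)
Y(w) = -1/12
Y(4*(-3))*x(15) = -1/12*(-12) = 1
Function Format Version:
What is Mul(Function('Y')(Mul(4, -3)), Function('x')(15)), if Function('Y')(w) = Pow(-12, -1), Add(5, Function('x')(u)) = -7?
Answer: 1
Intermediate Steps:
Function('x')(u) = -12 (Function('x')(u) = Add(-5, -7) = -12)
Function('Y')(w) = Rational(-1, 12)
Mul(Function('Y')(Mul(4, -3)), Function('x')(15)) = Mul(Rational(-1, 12), -12) = 1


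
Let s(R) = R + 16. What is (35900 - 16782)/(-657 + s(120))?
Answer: -19118/521 ≈ -36.695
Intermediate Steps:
s(R) = 16 + R
(35900 - 16782)/(-657 + s(120)) = (35900 - 16782)/(-657 + (16 + 120)) = 19118/(-657 + 136) = 19118/(-521) = 19118*(-1/521) = -19118/521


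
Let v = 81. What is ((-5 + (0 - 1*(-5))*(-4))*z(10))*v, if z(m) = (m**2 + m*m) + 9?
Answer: -423225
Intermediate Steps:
z(m) = 9 + 2*m**2 (z(m) = (m**2 + m**2) + 9 = 2*m**2 + 9 = 9 + 2*m**2)
((-5 + (0 - 1*(-5))*(-4))*z(10))*v = ((-5 + (0 - 1*(-5))*(-4))*(9 + 2*10**2))*81 = ((-5 + (0 + 5)*(-4))*(9 + 2*100))*81 = ((-5 + 5*(-4))*(9 + 200))*81 = ((-5 - 20)*209)*81 = -25*209*81 = -5225*81 = -423225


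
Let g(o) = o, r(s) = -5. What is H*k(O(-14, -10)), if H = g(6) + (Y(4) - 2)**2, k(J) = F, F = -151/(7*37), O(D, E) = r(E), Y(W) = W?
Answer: -1510/259 ≈ -5.8301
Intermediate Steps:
O(D, E) = -5
F = -151/259 ≈ -0.58301
k(J) = -151/259
H = 10 (H = 6 + (4 - 2)**2 = 6 + 2**2 = 6 + 4 = 10)
H*k(O(-14, -10)) = 10*(-151/259) = -1510/259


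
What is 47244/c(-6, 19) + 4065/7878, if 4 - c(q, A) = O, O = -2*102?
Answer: 1195621/5252 ≈ 227.65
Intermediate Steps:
O = -204
c(q, A) = 208 (c(q, A) = 4 - 1*(-204) = 4 + 204 = 208)
47244/c(-6, 19) + 4065/7878 = 47244/208 + 4065/7878 = 47244*(1/208) + 4065*(1/7878) = 11811/52 + 1355/2626 = 1195621/5252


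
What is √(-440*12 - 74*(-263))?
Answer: √14182 ≈ 119.09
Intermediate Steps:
√(-440*12 - 74*(-263)) = √(-5280 + 19462) = √14182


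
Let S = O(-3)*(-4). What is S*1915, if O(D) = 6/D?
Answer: 15320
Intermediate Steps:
S = 8 (S = (6/(-3))*(-4) = (6*(-⅓))*(-4) = -2*(-4) = 8)
S*1915 = 8*1915 = 15320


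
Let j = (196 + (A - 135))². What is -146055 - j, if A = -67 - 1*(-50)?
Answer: -147991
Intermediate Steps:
A = -17 (A = -67 + 50 = -17)
j = 1936 (j = (196 + (-17 - 135))² = (196 - 152)² = 44² = 1936)
-146055 - j = -146055 - 1*1936 = -146055 - 1936 = -147991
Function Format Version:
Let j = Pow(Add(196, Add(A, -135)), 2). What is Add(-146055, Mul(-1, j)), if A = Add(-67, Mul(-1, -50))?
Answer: -147991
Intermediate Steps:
A = -17 (A = Add(-67, 50) = -17)
j = 1936 (j = Pow(Add(196, Add(-17, -135)), 2) = Pow(Add(196, -152), 2) = Pow(44, 2) = 1936)
Add(-146055, Mul(-1, j)) = Add(-146055, Mul(-1, 1936)) = Add(-146055, -1936) = -147991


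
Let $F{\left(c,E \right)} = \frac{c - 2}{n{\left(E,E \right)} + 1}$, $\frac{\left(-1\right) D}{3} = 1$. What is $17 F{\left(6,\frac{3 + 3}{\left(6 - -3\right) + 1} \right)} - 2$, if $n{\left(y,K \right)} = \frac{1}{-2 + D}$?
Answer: $83$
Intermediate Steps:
$D = -3$ ($D = \left(-3\right) 1 = -3$)
$n{\left(y,K \right)} = - \frac{1}{5}$ ($n{\left(y,K \right)} = \frac{1}{-2 - 3} = \frac{1}{-5} = - \frac{1}{5}$)
$F{\left(c,E \right)} = - \frac{5}{2} + \frac{5 c}{4}$ ($F{\left(c,E \right)} = \frac{c - 2}{- \frac{1}{5} + 1} = \frac{-2 + c}{\frac{4}{5}} = \left(-2 + c\right) \frac{5}{4} = - \frac{5}{2} + \frac{5 c}{4}$)
$17 F{\left(6,\frac{3 + 3}{\left(6 - -3\right) + 1} \right)} - 2 = 17 \left(- \frac{5}{2} + \frac{5}{4} \cdot 6\right) - 2 = 17 \left(- \frac{5}{2} + \frac{15}{2}\right) - 2 = 17 \cdot 5 - 2 = 85 - 2 = 83$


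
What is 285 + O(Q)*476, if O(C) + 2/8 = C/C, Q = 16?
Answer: 642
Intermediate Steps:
O(C) = 3/4 (O(C) = -1/4 + C/C = -1/4 + 1 = 3/4)
285 + O(Q)*476 = 285 + (3/4)*476 = 285 + 357 = 642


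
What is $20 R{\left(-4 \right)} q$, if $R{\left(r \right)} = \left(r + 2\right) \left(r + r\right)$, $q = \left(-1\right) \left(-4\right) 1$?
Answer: $1280$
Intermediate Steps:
$q = 4$ ($q = 4 \cdot 1 = 4$)
$R{\left(r \right)} = 2 r \left(2 + r\right)$ ($R{\left(r \right)} = \left(2 + r\right) 2 r = 2 r \left(2 + r\right)$)
$20 R{\left(-4 \right)} q = 20 \cdot 2 \left(-4\right) \left(2 - 4\right) 4 = 20 \cdot 2 \left(-4\right) \left(-2\right) 4 = 20 \cdot 16 \cdot 4 = 320 \cdot 4 = 1280$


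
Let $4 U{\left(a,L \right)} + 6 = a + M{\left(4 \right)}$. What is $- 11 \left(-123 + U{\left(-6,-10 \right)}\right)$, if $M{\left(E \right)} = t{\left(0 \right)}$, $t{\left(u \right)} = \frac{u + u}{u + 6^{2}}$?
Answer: $1386$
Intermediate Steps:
$t{\left(u \right)} = \frac{2 u}{36 + u}$ ($t{\left(u \right)} = \frac{2 u}{u + 36} = \frac{2 u}{36 + u}$)
$M{\left(E \right)} = 0$ ($M{\left(E \right)} = 2 \cdot 0 \frac{1}{36 + 0} = 2 \cdot 0 \cdot \frac{1}{36} = 0$)
$U{\left(a,L \right)} = - \frac{3}{2} + \frac{a}{4}$ ($U{\left(a,L \right)} = - \frac{3}{2} + \frac{a + 0}{4} = - \frac{3}{2} + \frac{a}{4}$)
$- 11 \left(-123 + U{\left(-6,-10 \right)}\right) = - 11 \left(-123 + \left(- \frac{3}{2} + \frac{1}{4} \left(-6\right)\right)\right) = - 11 \left(-123 - 3\right) = \left(-11\right) \left(-126\right) = 1386$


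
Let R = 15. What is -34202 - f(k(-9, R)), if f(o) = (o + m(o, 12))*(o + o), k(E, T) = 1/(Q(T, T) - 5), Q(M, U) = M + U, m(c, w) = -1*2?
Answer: -21376152/625 ≈ -34202.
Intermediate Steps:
m(c, w) = -2
k(E, T) = 1/(-5 + 2*T) (k(E, T) = 1/((T + T) - 5) = 1/(2*T - 5) = 1/(-5 + 2*T))
f(o) = 2*o*(-2 + o) (f(o) = (o - 2)*(o + o) = (-2 + o)*(2*o) = 2*o*(-2 + o))
-34202 - f(k(-9, R)) = -34202 - 2*(-2 + 1/(-5 + 2*15))/(-5 + 2*15) = -34202 - 2*(-2 + 1/(-5 + 30))/(-5 + 30) = -34202 - 2*(-2 + 1/25)/25 = -34202 - 2*(-49)/(25*25) = -34202 - 1*(-98/625) = -34202 + 98/625 = -21376152/625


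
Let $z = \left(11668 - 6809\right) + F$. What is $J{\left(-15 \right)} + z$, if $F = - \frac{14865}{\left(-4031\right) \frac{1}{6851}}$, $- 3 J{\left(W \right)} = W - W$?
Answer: $\frac{121426744}{4031} \approx 30123.0$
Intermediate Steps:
$J{\left(W \right)} = 0$ ($J{\left(W \right)} = - \frac{W - W}{3} = \left(- \frac{1}{3}\right) 0 = 0$)
$F = \frac{101840115}{4031}$ ($F = - \frac{14865}{\left(-4031\right) \frac{1}{6851}} = - \frac{14865}{- \frac{4031}{6851}} = \left(-14865\right) \left(- \frac{6851}{4031}\right) = \frac{101840115}{4031} \approx 25264.0$)
$z = \frac{121426744}{4031}$ ($z = \left(11668 - 6809\right) + \frac{101840115}{4031} = 4859 + \frac{101840115}{4031} = \frac{121426744}{4031} \approx 30123.0$)
$J{\left(-15 \right)} + z = 0 + \frac{121426744}{4031} = \frac{121426744}{4031}$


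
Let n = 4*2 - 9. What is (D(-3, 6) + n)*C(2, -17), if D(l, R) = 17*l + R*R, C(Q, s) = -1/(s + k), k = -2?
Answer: -16/19 ≈ -0.84210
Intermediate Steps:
n = -1 (n = 8 - 9 = -1)
C(Q, s) = -1/(-2 + s) (C(Q, s) = -1/(s - 2) = -1/(-2 + s))
D(l, R) = R² + 17*l (D(l, R) = 17*l + R² = R² + 17*l)
(D(-3, 6) + n)*C(2, -17) = ((6² + 17*(-3)) - 1)*(-1/(-2 - 17)) = ((36 - 51) - 1)*(-1/(-19)) = (-15 - 1)*(-1*(-1/19)) = -16*1/19 = -16/19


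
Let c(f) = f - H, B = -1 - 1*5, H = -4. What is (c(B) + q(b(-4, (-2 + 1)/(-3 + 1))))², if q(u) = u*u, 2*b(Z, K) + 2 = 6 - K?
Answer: 289/256 ≈ 1.1289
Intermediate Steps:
b(Z, K) = 2 - K/2 (b(Z, K) = -1 + (6 - K)/2 = -1 + (3 - K/2) = 2 - K/2)
q(u) = u²
B = -6 (B = -1 - 5 = -6)
c(f) = 4 + f (c(f) = f - 1*(-4) = f + 4 = 4 + f)
(c(B) + q(b(-4, (-2 + 1)/(-3 + 1))))² = ((4 - 6) + (2 - (-2 + 1)/(2*(-3 + 1)))²)² = (-2 + (2 - (-1)/(2*(-2)))²)² = (-2 + (2 - (-1)*(-1)/(2*2))²)² = (-2 + (2 - ½*½)²)² = (-2 + (2 - ¼)²)² = (-2 + (7/4)²)² = (-2 + 49/16)² = (17/16)² = 289/256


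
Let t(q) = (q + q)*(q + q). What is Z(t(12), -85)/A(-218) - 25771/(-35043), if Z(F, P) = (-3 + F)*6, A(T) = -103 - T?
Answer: 123441499/4029945 ≈ 30.631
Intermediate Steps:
t(q) = 4*q**2 (t(q) = (2*q)*(2*q) = 4*q**2)
Z(F, P) = -18 + 6*F
Z(t(12), -85)/A(-218) - 25771/(-35043) = (-18 + 6*(4*12**2))/(-103 - 1*(-218)) - 25771/(-35043) = (-18 + 6*(4*144))/(-103 + 218) - 25771*(-1/35043) = (-18 + 6*576)/115 + 25771/35043 = (-18 + 3456)*(1/115) + 25771/35043 = 3438*(1/115) + 25771/35043 = 3438/115 + 25771/35043 = 123441499/4029945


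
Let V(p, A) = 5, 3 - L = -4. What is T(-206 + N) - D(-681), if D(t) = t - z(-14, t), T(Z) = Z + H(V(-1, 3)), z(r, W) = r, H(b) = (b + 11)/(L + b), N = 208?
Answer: 2011/3 ≈ 670.33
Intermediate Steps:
L = 7 (L = 3 - 1*(-4) = 3 + 4 = 7)
H(b) = (11 + b)/(7 + b) (H(b) = (b + 11)/(7 + b) = (11 + b)/(7 + b))
T(Z) = 4/3 + Z (T(Z) = Z + (11 + 5)/(7 + 5) = Z + 16/12 = Z + (1/12)*16 = Z + 4/3 = 4/3 + Z)
D(t) = 14 + t (D(t) = t - 1*(-14) = t + 14 = 14 + t)
T(-206 + N) - D(-681) = (4/3 + (-206 + 208)) - (14 - 681) = (4/3 + 2) - 1*(-667) = 10/3 + 667 = 2011/3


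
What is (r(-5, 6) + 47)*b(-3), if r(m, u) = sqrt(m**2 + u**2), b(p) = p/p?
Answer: 47 + sqrt(61) ≈ 54.810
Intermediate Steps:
b(p) = 1
(r(-5, 6) + 47)*b(-3) = (sqrt((-5)**2 + 6**2) + 47)*1 = (sqrt(25 + 36) + 47)*1 = (sqrt(61) + 47)*1 = (47 + sqrt(61))*1 = 47 + sqrt(61)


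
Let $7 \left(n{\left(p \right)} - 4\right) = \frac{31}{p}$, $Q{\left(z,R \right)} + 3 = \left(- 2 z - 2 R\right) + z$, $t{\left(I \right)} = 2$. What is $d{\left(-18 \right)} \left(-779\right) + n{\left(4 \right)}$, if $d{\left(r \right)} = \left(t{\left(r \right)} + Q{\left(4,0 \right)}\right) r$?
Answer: $- \frac{1962937}{28} \approx -70105.0$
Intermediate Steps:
$Q{\left(z,R \right)} = -3 - z - 2 R$ ($Q{\left(z,R \right)} = -3 + \left(\left(- 2 z - 2 R\right) + z\right) = -3 + \left(\left(- 2 R - 2 z\right) + z\right) = -3 - \left(z + 2 R\right) = -3 - z - 2 R$)
$n{\left(p \right)} = 4 + \frac{31}{7 p}$ ($n{\left(p \right)} = 4 + \frac{31 \frac{1}{p}}{7} = 4 + \frac{31}{7 p}$)
$d{\left(r \right)} = - 5 r$ ($d{\left(r \right)} = \left(2 - 7\right) r = - 5 r$)
$d{\left(-18 \right)} \left(-779\right) + n{\left(4 \right)} = \left(-5\right) \left(-18\right) \left(-779\right) + \left(4 + \frac{31}{7 \cdot 4}\right) = 90 \left(-779\right) + \left(4 + \frac{31}{7} \cdot \frac{1}{4}\right) = -70110 + \left(4 + \frac{31}{28}\right) = -70110 + \frac{143}{28} = - \frac{1962937}{28}$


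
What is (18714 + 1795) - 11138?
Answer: 9371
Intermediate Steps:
(18714 + 1795) - 11138 = 20509 - 11138 = 9371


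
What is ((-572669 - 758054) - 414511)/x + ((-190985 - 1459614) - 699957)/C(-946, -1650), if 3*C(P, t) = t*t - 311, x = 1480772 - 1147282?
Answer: -3551258779273/453911404805 ≈ -7.8237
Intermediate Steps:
x = 333490
C(P, t) = -311/3 + t**2/3 (C(P, t) = (t*t - 311)/3 = (t**2 - 311)/3 = (-311 + t**2)/3 = -311/3 + t**2/3)
((-572669 - 758054) - 414511)/x + ((-190985 - 1459614) - 699957)/C(-946, -1650) = ((-572669 - 758054) - 414511)/333490 + ((-190985 - 1459614) - 699957)/(-311/3 + (1/3)*(-1650)**2) = (-1330723 - 414511)*(1/333490) + (-1650599 - 699957)/(-311/3 + (1/3)*2722500) = -1745234*1/333490 - 2350556/(-311/3 + 907500) = -872617/166745 - 2350556/2722189/3 = -872617/166745 - 2350556*3/2722189 = -872617/166745 - 7051668/2722189 = -3551258779273/453911404805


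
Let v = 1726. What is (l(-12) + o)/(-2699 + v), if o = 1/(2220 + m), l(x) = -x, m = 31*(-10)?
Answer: -22921/1858430 ≈ -0.012334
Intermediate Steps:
m = -310
o = 1/1910 (o = 1/(2220 - 310) = 1/1910 ≈ 0.00052356)
(l(-12) + o)/(-2699 + v) = (-1*(-12) + 1/1910)/(-2699 + 1726) = (12 + 1/1910)/(-973) = (22921/1910)*(-1/973) = -22921/1858430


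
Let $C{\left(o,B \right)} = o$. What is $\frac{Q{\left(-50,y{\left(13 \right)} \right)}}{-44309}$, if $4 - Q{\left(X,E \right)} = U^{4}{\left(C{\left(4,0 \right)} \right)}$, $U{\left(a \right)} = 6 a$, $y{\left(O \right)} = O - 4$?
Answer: $\frac{331772}{44309} \approx 7.4877$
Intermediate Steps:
$y{\left(O \right)} = -4 + O$
$Q{\left(X,E \right)} = -331772$ ($Q{\left(X,E \right)} = 4 - \left(6 \cdot 4\right)^{4} = 4 - 24^{4} = 4 - 331776 = -331772$)
$\frac{Q{\left(-50,y{\left(13 \right)} \right)}}{-44309} = - \frac{331772}{-44309} = \left(-331772\right) \left(- \frac{1}{44309}\right) = \frac{331772}{44309}$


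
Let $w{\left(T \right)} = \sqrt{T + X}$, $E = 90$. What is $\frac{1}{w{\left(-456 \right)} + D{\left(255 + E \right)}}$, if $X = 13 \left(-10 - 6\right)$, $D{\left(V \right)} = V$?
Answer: $\frac{345}{119689} - \frac{2 i \sqrt{166}}{119689} \approx 0.0028825 - 0.00021529 i$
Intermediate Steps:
$X = -208$ ($X = 13 \left(-16\right) = -208$)
$w{\left(T \right)} = \sqrt{-208 + T}$ ($w{\left(T \right)} = \sqrt{T - 208} = \sqrt{-208 + T}$)
$\frac{1}{w{\left(-456 \right)} + D{\left(255 + E \right)}} = \frac{1}{\sqrt{-208 - 456} + \left(255 + 90\right)} = \frac{1}{\sqrt{-664} + 345} = \frac{1}{2 i \sqrt{166} + 345} = \frac{1}{345 + 2 i \sqrt{166}}$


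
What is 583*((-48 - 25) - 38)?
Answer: -64713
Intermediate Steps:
583*((-48 - 25) - 38) = 583*(-73 - 38) = 583*(-111) = -64713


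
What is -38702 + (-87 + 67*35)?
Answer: -36444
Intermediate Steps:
-38702 + (-87 + 67*35) = -38702 + (-87 + 2345) = -38702 + 2258 = -36444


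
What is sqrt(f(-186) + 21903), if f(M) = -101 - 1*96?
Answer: sqrt(21706) ≈ 147.33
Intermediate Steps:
f(M) = -197 (f(M) = -101 - 96 = -197)
sqrt(f(-186) + 21903) = sqrt(-197 + 21903) = sqrt(21706)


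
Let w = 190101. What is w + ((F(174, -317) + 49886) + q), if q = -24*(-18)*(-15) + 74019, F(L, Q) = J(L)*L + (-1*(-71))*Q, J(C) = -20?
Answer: 281539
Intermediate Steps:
F(L, Q) = -20*L + 71*Q (F(L, Q) = -20*L + (-1*(-71))*Q = -20*L + 71*Q)
q = 67539 (q = 432*(-15) + 74019 = -6480 + 74019 = 67539)
w + ((F(174, -317) + 49886) + q) = 190101 + (((-20*174 + 71*(-317)) + 49886) + 67539) = 190101 + (((-3480 - 22507) + 49886) + 67539) = 190101 + ((-25987 + 49886) + 67539) = 190101 + (23899 + 67539) = 190101 + 91438 = 281539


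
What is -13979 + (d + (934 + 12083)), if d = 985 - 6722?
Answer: -6699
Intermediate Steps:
d = -5737
-13979 + (d + (934 + 12083)) = -13979 + (-5737 + (934 + 12083)) = -13979 + (-5737 + 13017) = -13979 + 7280 = -6699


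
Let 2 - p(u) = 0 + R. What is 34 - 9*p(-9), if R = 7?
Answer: 79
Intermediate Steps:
p(u) = -5 (p(u) = 2 - (0 + 7) = 2 - 1*7 = 2 - 7 = -5)
34 - 9*p(-9) = 34 - 9*(-5) = 34 + 45 = 79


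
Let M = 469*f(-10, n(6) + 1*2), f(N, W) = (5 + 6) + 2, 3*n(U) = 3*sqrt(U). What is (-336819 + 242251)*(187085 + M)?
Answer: -18268835376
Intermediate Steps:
n(U) = sqrt(U) (n(U) = (3*sqrt(U))/3 = sqrt(U))
f(N, W) = 13 (f(N, W) = 11 + 2 = 13)
M = 6097 (M = 469*13 = 6097)
(-336819 + 242251)*(187085 + M) = (-336819 + 242251)*(187085 + 6097) = -94568*193182 = -18268835376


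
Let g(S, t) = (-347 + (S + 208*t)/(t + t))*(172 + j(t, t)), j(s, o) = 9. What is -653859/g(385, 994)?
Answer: 185695956/12481217 ≈ 14.878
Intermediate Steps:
g(S, t) = -62807 + 181*(S + 208*t)/(2*t) (g(S, t) = (-347 + (S + 208*t)/(t + t))*(172 + 9) = (-347 + (S + 208*t)/((2*t)))*181 = (-347 + (S + 208*t)*(1/(2*t)))*181 = (-347 + (S + 208*t)/(2*t))*181 = -62807 + 181*(S + 208*t)/(2*t))
-653859/g(385, 994) = -653859/(-43983 + (181/2)*385/994) = -653859/(-43983 + (181/2)*385*(1/994)) = -653859/(-43983 + 9955/284) = -653859/(-12481217/284) = -653859*(-284/12481217) = 185695956/12481217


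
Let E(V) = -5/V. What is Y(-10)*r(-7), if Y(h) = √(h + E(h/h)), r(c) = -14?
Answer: -14*I*√15 ≈ -54.222*I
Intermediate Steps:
Y(h) = √(-5 + h) (Y(h) = √(h - 5/(h/h)) = √(h - 5/1) = √(h - 5*1) = √(h - 5) = √(-5 + h))
Y(-10)*r(-7) = √(-5 - 10)*(-14) = √(-15)*(-14) = (I*√15)*(-14) = -14*I*√15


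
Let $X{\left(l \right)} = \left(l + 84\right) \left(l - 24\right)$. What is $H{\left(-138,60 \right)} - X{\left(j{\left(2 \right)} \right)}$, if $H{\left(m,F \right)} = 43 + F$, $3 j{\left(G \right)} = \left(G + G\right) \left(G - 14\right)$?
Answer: $2823$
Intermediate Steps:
$j{\left(G \right)} = \frac{2 G \left(-14 + G\right)}{3}$ ($j{\left(G \right)} = \frac{\left(G + G\right) \left(G - 14\right)}{3} = \frac{2 G \left(-14 + G\right)}{3}$)
$X{\left(l \right)} = \left(-24 + l\right) \left(84 + l\right)$ ($X{\left(l \right)} = \left(84 + l\right) \left(-24 + l\right) = \left(-24 + l\right) \left(84 + l\right)$)
$H{\left(-138,60 \right)} - X{\left(j{\left(2 \right)} \right)} = \left(43 + 60\right) - \left(-2016 + \left(\frac{2}{3} \cdot 2 \left(-14 + 2\right)\right)^{2} + 60 \cdot \frac{2}{3} \cdot 2 \left(-14 + 2\right)\right) = 103 - \left(-2016 + \left(\frac{2}{3} \cdot 2 \left(-12\right)\right)^{2} + 60 \cdot \frac{2}{3} \cdot 2 \left(-12\right)\right) = 103 - \left(-2016 + \left(-16\right)^{2} + 60 \left(-16\right)\right) = 103 - \left(-2016 + 256 - 960\right) = 103 - -2720 = 103 + 2720 = 2823$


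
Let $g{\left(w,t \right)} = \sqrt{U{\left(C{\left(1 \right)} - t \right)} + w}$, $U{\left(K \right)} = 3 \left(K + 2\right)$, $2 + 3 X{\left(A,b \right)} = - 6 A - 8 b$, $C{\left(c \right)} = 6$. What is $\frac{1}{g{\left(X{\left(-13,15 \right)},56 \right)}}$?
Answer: $- \frac{i \sqrt{357}}{238} \approx - 0.079388 i$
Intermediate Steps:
$X{\left(A,b \right)} = - \frac{2}{3} - 2 A - \frac{8 b}{3}$ ($X{\left(A,b \right)} = - \frac{2}{3} + \frac{- 6 A - 8 b}{3} = - \frac{2}{3} + \frac{- 8 b - 6 A}{3} = - \frac{2}{3} - \left(2 A + \frac{8 b}{3}\right) = - \frac{2}{3} - 2 A - \frac{8 b}{3}$)
$U{\left(K \right)} = 6 + 3 K$ ($U{\left(K \right)} = 3 \left(2 + K\right) = 6 + 3 K$)
$g{\left(w,t \right)} = \sqrt{24 + w - 3 t}$ ($g{\left(w,t \right)} = \sqrt{\left(6 + 3 \left(6 - t\right)\right) + w} = \sqrt{\left(6 - \left(-18 + 3 t\right)\right) + w} = \sqrt{\left(24 - 3 t\right) + w} = \sqrt{24 + w - 3 t}$)
$\frac{1}{g{\left(X{\left(-13,15 \right)},56 \right)}} = \frac{1}{\sqrt{24 - \frac{44}{3} - 168}} = \frac{1}{\sqrt{- \frac{476}{3}}} = \frac{1}{\frac{2}{3} i \sqrt{357}} = - \frac{i \sqrt{357}}{238}$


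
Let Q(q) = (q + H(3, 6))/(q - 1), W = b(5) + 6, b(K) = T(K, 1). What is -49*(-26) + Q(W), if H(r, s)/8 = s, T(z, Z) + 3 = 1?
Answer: 3874/3 ≈ 1291.3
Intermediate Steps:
T(z, Z) = -2 (T(z, Z) = -3 + 1 = -2)
b(K) = -2
H(r, s) = 8*s
W = 4 (W = -2 + 6 = 4)
Q(q) = (48 + q)/(-1 + q) (Q(q) = (q + 8*6)/(q - 1) = (q + 48)/(-1 + q) = (48 + q)/(-1 + q))
-49*(-26) + Q(W) = -49*(-26) + (48 + 4)/(-1 + 4) = 1274 + 52/3 = 3874/3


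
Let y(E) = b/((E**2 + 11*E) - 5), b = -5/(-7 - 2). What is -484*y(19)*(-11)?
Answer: 5324/1017 ≈ 5.2350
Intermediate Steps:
b = 5/9 (b = -5/(-9) = -5*(-1/9) = 5/9 ≈ 0.55556)
y(E) = 5/(9*(-5 + E**2 + 11*E)) (y(E) = 5/(9*((E**2 + 11*E) - 5)) = 5/(9*(-5 + E**2 + 11*E)))
-484*y(19)*(-11) = -484*5/(9*(-5 + 19**2 + 11*19))*(-11) = -484*5/(9*(-5 + 361 + 209))*(-11) = -484*(5/9)/565*(-11) = -484*(5/9)*(1/565)*(-11) = -484*(-11)/1017 = -484*(-11/1017) = 5324/1017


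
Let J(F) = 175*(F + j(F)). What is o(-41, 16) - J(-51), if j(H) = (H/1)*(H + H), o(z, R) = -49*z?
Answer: -899416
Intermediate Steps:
j(H) = 2*H² (j(H) = (H*1)*(2*H) = H*(2*H) = 2*H²)
J(F) = 175*F + 350*F² (J(F) = 175*(F + 2*F²) = 175*F + 350*F²)
o(-41, 16) - J(-51) = -49*(-41) - 175*(-51)*(1 + 2*(-51)) = 2009 - 175*(-51)*(1 - 102) = 2009 - 175*(-51)*(-101) = 2009 - 1*901425 = 2009 - 901425 = -899416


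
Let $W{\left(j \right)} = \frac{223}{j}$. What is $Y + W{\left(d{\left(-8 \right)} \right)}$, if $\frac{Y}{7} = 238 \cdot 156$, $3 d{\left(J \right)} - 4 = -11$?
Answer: $\frac{1818603}{7} \approx 2.598 \cdot 10^{5}$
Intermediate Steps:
$d{\left(J \right)} = - \frac{7}{3}$ ($d{\left(J \right)} = \frac{4}{3} + \frac{1}{3} \left(-11\right) = \frac{4}{3} - \frac{11}{3} = - \frac{7}{3}$)
$Y = 259896$ ($Y = 7 \cdot 238 \cdot 156 = 7 \cdot 37128 = 259896$)
$Y + W{\left(d{\left(-8 \right)} \right)} = 259896 + \frac{223}{- \frac{7}{3}} = 259896 + 223 \left(- \frac{3}{7}\right) = 259896 - \frac{669}{7} = \frac{1818603}{7}$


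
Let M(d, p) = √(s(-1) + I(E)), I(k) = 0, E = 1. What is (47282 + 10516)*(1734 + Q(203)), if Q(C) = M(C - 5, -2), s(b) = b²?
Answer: 100279530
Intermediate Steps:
M(d, p) = 1 (M(d, p) = √((-1)² + 0) = √(1 + 0) = √1 = 1)
Q(C) = 1
(47282 + 10516)*(1734 + Q(203)) = (47282 + 10516)*(1734 + 1) = 57798*1735 = 100279530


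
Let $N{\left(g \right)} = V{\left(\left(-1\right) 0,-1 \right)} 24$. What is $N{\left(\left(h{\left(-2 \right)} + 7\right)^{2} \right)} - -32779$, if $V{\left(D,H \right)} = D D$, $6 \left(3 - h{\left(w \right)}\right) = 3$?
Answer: $32779$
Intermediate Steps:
$h{\left(w \right)} = \frac{5}{2}$ ($h{\left(w \right)} = 3 - \frac{1}{2} = \frac{5}{2}$)
$V{\left(D,H \right)} = D^{2}$
$N{\left(g \right)} = 0$ ($N{\left(g \right)} = \left(\left(-1\right) 0\right)^{2} \cdot 24 = 0^{2} \cdot 24 = 0 \cdot 24 = 0$)
$N{\left(\left(h{\left(-2 \right)} + 7\right)^{2} \right)} - -32779 = 0 - -32779 = 0 + 32779 = 32779$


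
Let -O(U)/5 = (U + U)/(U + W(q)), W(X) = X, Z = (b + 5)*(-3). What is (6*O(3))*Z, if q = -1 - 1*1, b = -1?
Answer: 2160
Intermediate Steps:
Z = -12 (Z = (-1 + 5)*(-3) = 4*(-3) = -12)
q = -2 (q = -1 - 1 = -2)
O(U) = -10*U/(-2 + U) (O(U) = -5*(U + U)/(U - 2) = -5*2*U/(-2 + U) = -10*U/(-2 + U))
(6*O(3))*Z = (6*(-10*3/(-2 + 3)))*(-12) = (6*(-10*3/1))*(-12) = (6*(-10*3*1))*(-12) = (6*(-30))*(-12) = -180*(-12) = 2160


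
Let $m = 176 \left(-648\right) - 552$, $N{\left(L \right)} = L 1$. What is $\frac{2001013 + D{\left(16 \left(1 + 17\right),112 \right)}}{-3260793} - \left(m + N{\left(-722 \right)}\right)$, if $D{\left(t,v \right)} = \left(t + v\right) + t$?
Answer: $\frac{376039168645}{3260793} \approx 1.1532 \cdot 10^{5}$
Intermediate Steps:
$N{\left(L \right)} = L$
$D{\left(t,v \right)} = v + 2 t$
$m = -114600$ ($m = -114048 - 552 = -114600$)
$\frac{2001013 + D{\left(16 \left(1 + 17\right),112 \right)}}{-3260793} - \left(m + N{\left(-722 \right)}\right) = \frac{2001013 + \left(112 + 2 \cdot 16 \left(1 + 17\right)\right)}{-3260793} - \left(-114600 - 722\right) = \left(2001013 + \left(112 + 2 \cdot 16 \cdot 18\right)\right) \left(- \frac{1}{3260793}\right) - -115322 = \left(2001013 + \left(112 + 2 \cdot 288\right)\right) \left(- \frac{1}{3260793}\right) + 115322 = \left(2001013 + \left(112 + 576\right)\right) \left(- \frac{1}{3260793}\right) + 115322 = \left(2001013 + 688\right) \left(- \frac{1}{3260793}\right) + 115322 = 2001701 \left(- \frac{1}{3260793}\right) + 115322 = - \frac{2001701}{3260793} + 115322 = \frac{376039168645}{3260793}$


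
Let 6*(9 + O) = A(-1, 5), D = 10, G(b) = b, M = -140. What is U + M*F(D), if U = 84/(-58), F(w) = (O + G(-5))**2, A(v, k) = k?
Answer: -6334993/261 ≈ -24272.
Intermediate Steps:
O = -49/6 (O = -9 + (1/6)*5 = -9 + 5/6 = -49/6 ≈ -8.1667)
F(w) = 6241/36 (F(w) = (-49/6 - 5)**2 = (-79/6)**2 = 6241/36)
U = -42/29 (U = 84*(-1/58) = -42/29 ≈ -1.4483)
U + M*F(D) = -42/29 - 140*6241/36 = -42/29 - 218435/9 = -6334993/261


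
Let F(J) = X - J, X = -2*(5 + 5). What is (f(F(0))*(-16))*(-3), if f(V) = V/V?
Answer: 48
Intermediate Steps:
X = -20 (X = -2*10 = -20)
F(J) = -20 - J
f(V) = 1
(f(F(0))*(-16))*(-3) = (1*(-16))*(-3) = -16*(-3) = 48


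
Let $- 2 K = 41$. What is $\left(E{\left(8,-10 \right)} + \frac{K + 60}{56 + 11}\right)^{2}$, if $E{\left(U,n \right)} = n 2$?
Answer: $\frac{6765201}{17956} \approx 376.77$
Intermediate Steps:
$K = - \frac{41}{2}$ ($K = \left(- \frac{1}{2}\right) 41 = - \frac{41}{2} \approx -20.5$)
$E{\left(U,n \right)} = 2 n$
$\left(E{\left(8,-10 \right)} + \frac{K + 60}{56 + 11}\right)^{2} = \left(2 \left(-10\right) + \frac{- \frac{41}{2} + 60}{56 + 11}\right)^{2} = \left(-20 + \frac{79}{2 \cdot 67}\right)^{2} = \left(-20 + \frac{79}{2} \cdot \frac{1}{67}\right)^{2} = \left(-20 + \frac{79}{134}\right)^{2} = \left(- \frac{2601}{134}\right)^{2} = \frac{6765201}{17956}$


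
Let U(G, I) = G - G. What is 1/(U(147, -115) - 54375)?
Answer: -1/54375 ≈ -1.8391e-5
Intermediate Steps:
U(G, I) = 0
1/(U(147, -115) - 54375) = 1/(0 - 54375) = 1/(-54375) = -1/54375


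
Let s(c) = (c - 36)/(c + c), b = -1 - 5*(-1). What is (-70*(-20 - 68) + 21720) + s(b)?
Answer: 27876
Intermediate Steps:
b = 4 (b = -1 + 5 = 4)
s(c) = (-36 + c)/(2*c) (s(c) = (-36 + c)/((2*c)) = (-36 + c)*(1/(2*c)) = (-36 + c)/(2*c))
(-70*(-20 - 68) + 21720) + s(b) = (-70*(-20 - 68) + 21720) + (½)*(-36 + 4)/4 = (-70*(-88) + 21720) + (½)*(¼)*(-32) = (6160 + 21720) - 4 = 27880 - 4 = 27876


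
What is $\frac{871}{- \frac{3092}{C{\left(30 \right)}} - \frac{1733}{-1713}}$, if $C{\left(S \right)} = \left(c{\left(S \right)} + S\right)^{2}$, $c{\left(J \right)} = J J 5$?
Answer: $\frac{2551471231725}{2963118592} \approx 861.08$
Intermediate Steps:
$c{\left(J \right)} = 5 J^{2}$ ($c{\left(J \right)} = J^{2} \cdot 5 = 5 J^{2}$)
$C{\left(S \right)} = \left(S + 5 S^{2}\right)^{2}$ ($C{\left(S \right)} = \left(5 S^{2} + S\right)^{2} = \left(S + 5 S^{2}\right)^{2}$)
$\frac{871}{- \frac{3092}{C{\left(30 \right)}} - \frac{1733}{-1713}} = \frac{871}{- \frac{3092}{30^{2} \left(1 + 5 \cdot 30\right)^{2}} - \frac{1733}{-1713}} = \frac{871}{- \frac{3092}{900 \left(1 + 150\right)^{2}} - - \frac{1733}{1713}} = \frac{871}{- \frac{3092}{900 \cdot 151^{2}} + \frac{1733}{1713}} = \frac{871}{- \frac{3092}{900 \cdot 22801} + \frac{1733}{1713}} = \frac{871}{- \frac{3092}{20520900} + \frac{1733}{1713}} = \frac{871}{\left(-3092\right) \frac{1}{20520900} + \frac{1733}{1713}} = \frac{871}{- \frac{773}{5130225} + \frac{1733}{1713}} = \frac{871}{\frac{2963118592}{2929358475}} = 871 \cdot \frac{2929358475}{2963118592} = \frac{2551471231725}{2963118592}$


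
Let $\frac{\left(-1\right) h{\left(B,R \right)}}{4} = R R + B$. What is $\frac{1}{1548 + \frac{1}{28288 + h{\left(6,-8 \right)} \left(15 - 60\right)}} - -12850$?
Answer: $\frac{813335972138}{63294625} \approx 12850.0$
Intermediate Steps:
$h{\left(B,R \right)} = - 4 B - 4 R^{2}$ ($h{\left(B,R \right)} = - 4 \left(R R + B\right) = - 4 \left(R^{2} + B\right) = - 4 \left(B + R^{2}\right) = - 4 B - 4 R^{2}$)
$\frac{1}{1548 + \frac{1}{28288 + h{\left(6,-8 \right)} \left(15 - 60\right)}} - -12850 = \frac{1}{1548 + \frac{1}{28288 + \left(\left(-4\right) 6 - 4 \left(-8\right)^{2}\right) \left(15 - 60\right)}} - -12850 = \frac{1}{1548 + \frac{1}{28288 + \left(-24 - 256\right) \left(15 - 60\right)}} + 12850 = \frac{1}{1548 + \frac{1}{28288 - -12600}} + 12850 = \frac{1}{1548 + \frac{1}{28288 + 12600}} + 12850 = \frac{1}{1548 + \frac{1}{40888}} + 12850 = \frac{1}{\frac{63294625}{40888}} + 12850 = \frac{40888}{63294625} + 12850 = \frac{813335972138}{63294625}$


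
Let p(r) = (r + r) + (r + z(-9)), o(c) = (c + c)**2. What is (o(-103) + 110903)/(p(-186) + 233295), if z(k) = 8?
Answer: 153339/232745 ≈ 0.65883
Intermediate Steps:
o(c) = 4*c**2 (o(c) = (2*c)**2 = 4*c**2)
p(r) = 8 + 3*r (p(r) = (r + r) + (r + 8) = 2*r + (8 + r) = 8 + 3*r)
(o(-103) + 110903)/(p(-186) + 233295) = (4*(-103)**2 + 110903)/((8 + 3*(-186)) + 233295) = (4*10609 + 110903)/((8 - 558) + 233295) = (42436 + 110903)/(-550 + 233295) = 153339/232745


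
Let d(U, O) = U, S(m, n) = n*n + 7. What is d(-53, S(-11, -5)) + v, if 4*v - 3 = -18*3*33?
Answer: -1991/4 ≈ -497.75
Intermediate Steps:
S(m, n) = 7 + n² (S(m, n) = n² + 7 = 7 + n²)
v = -1779/4 (v = ¾ + (-18*3*33)/4 = ¾ + (-54*33)/4 = ¾ + (¼)*(-1782) = ¾ - 891/2 = -1779/4 ≈ -444.75)
d(-53, S(-11, -5)) + v = -53 - 1779/4 = -1991/4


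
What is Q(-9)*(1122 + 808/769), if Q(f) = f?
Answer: -7772634/769 ≈ -10107.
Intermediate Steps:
Q(-9)*(1122 + 808/769) = -9*(1122 + 808/769) = -9*863626/769 = -7772634/769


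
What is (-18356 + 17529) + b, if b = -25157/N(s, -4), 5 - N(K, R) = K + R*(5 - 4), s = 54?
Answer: -12058/45 ≈ -267.96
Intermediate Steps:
N(K, R) = 5 - K - R (N(K, R) = 5 - (K + R*(5 - 4)) = 5 - (K + R*1) = 5 - (K + R) = 5 + (-K - R) = 5 - K - R)
b = 25157/45 (b = -25157/(5 - 1*54 - 1*(-4)) = -25157/(5 - 54 + 4) = -25157/(-45) = -25157*(-1/45) = 25157/45 ≈ 559.04)
(-18356 + 17529) + b = (-18356 + 17529) + 25157/45 = -827 + 25157/45 = -12058/45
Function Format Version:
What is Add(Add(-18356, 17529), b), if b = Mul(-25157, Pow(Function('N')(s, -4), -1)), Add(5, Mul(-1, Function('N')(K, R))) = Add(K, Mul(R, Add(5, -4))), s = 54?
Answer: Rational(-12058, 45) ≈ -267.96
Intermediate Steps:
Function('N')(K, R) = Add(5, Mul(-1, K), Mul(-1, R)) (Function('N')(K, R) = Add(5, Mul(-1, Add(K, Mul(R, Add(5, -4))))) = Add(5, Mul(-1, Add(K, Mul(R, 1)))) = Add(5, Mul(-1, Add(K, R))) = Add(5, Add(Mul(-1, K), Mul(-1, R))) = Add(5, Mul(-1, K), Mul(-1, R)))
b = Rational(25157, 45) (b = Mul(-25157, Pow(Add(5, Mul(-1, 54), Mul(-1, -4)), -1)) = Mul(-25157, Pow(Add(5, -54, 4), -1)) = Mul(-25157, Pow(-45, -1)) = Mul(-25157, Rational(-1, 45)) = Rational(25157, 45) ≈ 559.04)
Add(Add(-18356, 17529), b) = Add(Add(-18356, 17529), Rational(25157, 45)) = Add(-827, Rational(25157, 45)) = Rational(-12058, 45)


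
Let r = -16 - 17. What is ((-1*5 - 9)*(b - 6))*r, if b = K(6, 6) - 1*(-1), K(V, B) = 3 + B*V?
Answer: 15708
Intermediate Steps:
b = 40 (b = (3 + 6*6) - 1*(-1) = (3 + 36) + 1 = 39 + 1 = 40)
r = -33
((-1*5 - 9)*(b - 6))*r = ((-1*5 - 9)*(40 - 6))*(-33) = ((-5 - 9)*34)*(-33) = -14*34*(-33) = -476*(-33) = 15708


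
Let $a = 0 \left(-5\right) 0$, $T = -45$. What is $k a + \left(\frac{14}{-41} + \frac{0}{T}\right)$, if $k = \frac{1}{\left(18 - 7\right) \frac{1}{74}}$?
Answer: $- \frac{14}{41} \approx -0.34146$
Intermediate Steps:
$k = \frac{74}{11}$ ($k = \frac{\frac{1}{\frac{1}{74}}}{11} = \frac{1}{11} \cdot 74 = \frac{74}{11} \approx 6.7273$)
$a = 0$ ($a = 0 \cdot 0 = 0$)
$k a + \left(\frac{14}{-41} + \frac{0}{T}\right) = \frac{74}{11} \cdot 0 + \left(\frac{14}{-41} + \frac{0}{-45}\right) = 0 + \left(14 \left(- \frac{1}{41}\right) + 0 \left(- \frac{1}{45}\right)\right) = 0 + \left(- \frac{14}{41} + 0\right) = 0 - \frac{14}{41} = - \frac{14}{41}$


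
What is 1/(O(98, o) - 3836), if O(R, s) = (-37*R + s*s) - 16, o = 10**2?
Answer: 1/2522 ≈ 0.00039651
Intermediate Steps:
o = 100
O(R, s) = -16 + s**2 - 37*R (O(R, s) = (-37*R + s**2) - 16 = (s**2 - 37*R) - 16 = -16 + s**2 - 37*R)
1/(O(98, o) - 3836) = 1/((-16 + 100**2 - 37*98) - 3836) = 1/((-16 + 10000 - 3626) - 3836) = 1/(6358 - 3836) = 1/2522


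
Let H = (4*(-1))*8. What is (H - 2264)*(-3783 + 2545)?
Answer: 2842448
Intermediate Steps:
H = -32 (H = -4*8 = -32)
(H - 2264)*(-3783 + 2545) = (-32 - 2264)*(-3783 + 2545) = -2296*(-1238) = 2842448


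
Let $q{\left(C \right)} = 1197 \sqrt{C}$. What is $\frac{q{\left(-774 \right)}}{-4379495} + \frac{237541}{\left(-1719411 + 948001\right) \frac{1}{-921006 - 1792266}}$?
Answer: $\frac{322256672076}{385705} - \frac{3591 i \sqrt{86}}{4379495} \approx 8.355 \cdot 10^{5} - 0.007604 i$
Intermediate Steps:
$\frac{q{\left(-774 \right)}}{-4379495} + \frac{237541}{\left(-1719411 + 948001\right) \frac{1}{-921006 - 1792266}} = \frac{1197 \sqrt{-774}}{-4379495} + \frac{237541}{\left(-1719411 + 948001\right) \frac{1}{-921006 - 1792266}} = 1197 \cdot 3 i \sqrt{86} \left(- \frac{1}{4379495}\right) + \frac{237541}{\left(-771410\right) \frac{1}{-2713272}} = 3591 i \sqrt{86} \left(- \frac{1}{4379495}\right) + \frac{237541}{\left(-771410\right) \left(- \frac{1}{2713272}\right)} = - \frac{3591 i \sqrt{86}}{4379495} + \frac{237541}{\frac{385705}{1356636}} = - \frac{3591 i \sqrt{86}}{4379495} + 237541 \cdot \frac{1356636}{385705} = - \frac{3591 i \sqrt{86}}{4379495} + \frac{322256672076}{385705} = \frac{322256672076}{385705} - \frac{3591 i \sqrt{86}}{4379495}$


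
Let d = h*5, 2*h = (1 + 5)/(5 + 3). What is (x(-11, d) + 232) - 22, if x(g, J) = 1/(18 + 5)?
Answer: 4831/23 ≈ 210.04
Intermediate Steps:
h = 3/8 (h = ((1 + 5)/(5 + 3))/2 = (6/8)/2 = (6*(⅛))/2 = (½)*(¾) = 3/8 ≈ 0.37500)
d = 15/8 (d = (3/8)*5 = 15/8 ≈ 1.8750)
x(g, J) = 1/23
(x(-11, d) + 232) - 22 = (1/23 + 232) - 22 = 5337/23 - 22 = 4831/23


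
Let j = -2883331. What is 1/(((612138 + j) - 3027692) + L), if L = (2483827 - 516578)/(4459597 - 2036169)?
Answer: -2423428/12841464310531 ≈ -1.8872e-7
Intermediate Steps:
L = 1967249/2423428 ≈ 0.81176
1/(((612138 + j) - 3027692) + L) = 1/(((612138 - 2883331) - 3027692) + 1967249/2423428) = 1/((-2271193 - 3027692) + 1967249/2423428) = 1/(-5298885 + 1967249/2423428) = 1/(-12841464310531/2423428) = -2423428/12841464310531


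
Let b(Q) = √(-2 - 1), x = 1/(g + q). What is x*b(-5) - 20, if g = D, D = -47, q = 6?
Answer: -20 - I*√3/41 ≈ -20.0 - 0.042245*I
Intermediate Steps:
g = -47
x = -1/41 (x = 1/(-47 + 6) = 1/(-41) = -1/41 ≈ -0.024390)
b(Q) = I*√3 (b(Q) = √(-3) = I*√3)
x*b(-5) - 20 = -I*√3/41 - 20 = -20 - I*√3/41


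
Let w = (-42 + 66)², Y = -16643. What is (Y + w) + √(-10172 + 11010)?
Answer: -16067 + √838 ≈ -16038.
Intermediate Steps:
w = 576 (w = 24² = 576)
(Y + w) + √(-10172 + 11010) = (-16643 + 576) + √(-10172 + 11010) = -16067 + √838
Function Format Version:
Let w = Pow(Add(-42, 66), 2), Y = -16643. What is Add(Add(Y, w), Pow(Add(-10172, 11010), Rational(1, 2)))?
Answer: Add(-16067, Pow(838, Rational(1, 2))) ≈ -16038.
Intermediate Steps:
w = 576 (w = Pow(24, 2) = 576)
Add(Add(Y, w), Pow(Add(-10172, 11010), Rational(1, 2))) = Add(Add(-16643, 576), Pow(Add(-10172, 11010), Rational(1, 2))) = Add(-16067, Pow(838, Rational(1, 2)))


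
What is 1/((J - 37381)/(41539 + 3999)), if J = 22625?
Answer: -22769/7378 ≈ -3.0861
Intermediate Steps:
1/((J - 37381)/(41539 + 3999)) = 1/((22625 - 37381)/(41539 + 3999)) = 1/(-14756/45538) = 1/(-14756*1/45538) = 1/(-7378/22769) = -22769/7378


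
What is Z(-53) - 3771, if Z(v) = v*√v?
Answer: -3771 - 53*I*√53 ≈ -3771.0 - 385.85*I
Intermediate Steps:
Z(v) = v^(3/2)
Z(-53) - 3771 = (-53)^(3/2) - 3771 = -53*I*√53 - 3771 = -3771 - 53*I*√53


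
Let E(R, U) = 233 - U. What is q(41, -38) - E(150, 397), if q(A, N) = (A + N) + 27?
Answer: 194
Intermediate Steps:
q(A, N) = 27 + A + N
q(41, -38) - E(150, 397) = (27 + 41 - 38) - (233 - 1*397) = 30 - (233 - 397) = 30 - 1*(-164) = 30 + 164 = 194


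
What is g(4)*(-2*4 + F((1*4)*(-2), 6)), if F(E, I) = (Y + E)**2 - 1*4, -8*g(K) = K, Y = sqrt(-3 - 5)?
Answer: -22 + 16*I*sqrt(2) ≈ -22.0 + 22.627*I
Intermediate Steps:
Y = 2*I*sqrt(2) (Y = sqrt(-8) = 2*I*sqrt(2) ≈ 2.8284*I)
g(K) = -K/8
F(E, I) = -4 + (E + 2*I*sqrt(2))**2 (F(E, I) = (2*I*sqrt(2) + E)**2 - 1*4 = (E + 2*I*sqrt(2))**2 - 4 = -4 + (E + 2*I*sqrt(2))**2)
g(4)*(-2*4 + F((1*4)*(-2), 6)) = (-1/8*4)*(-2*4 + (-4 + ((1*4)*(-2) + 2*I*sqrt(2))**2)) = -(-8 + (-4 + (4*(-2) + 2*I*sqrt(2))**2))/2 = -(-8 + (-4 + (-8 + 2*I*sqrt(2))**2))/2 = -(-12 + (-8 + 2*I*sqrt(2))**2)/2 = 6 - (-8 + 2*I*sqrt(2))**2/2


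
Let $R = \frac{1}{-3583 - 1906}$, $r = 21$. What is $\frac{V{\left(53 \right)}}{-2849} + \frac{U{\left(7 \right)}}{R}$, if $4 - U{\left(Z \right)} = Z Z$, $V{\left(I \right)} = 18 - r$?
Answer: $\frac{703717248}{2849} \approx 2.4701 \cdot 10^{5}$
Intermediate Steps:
$V{\left(I \right)} = -3$ ($V{\left(I \right)} = 18 - 21 = -3$)
$U{\left(Z \right)} = 4 - Z^{2}$ ($U{\left(Z \right)} = 4 - Z Z = 4 - Z^{2}$)
$R = - \frac{1}{5489}$ ($R = \frac{1}{-5489} = - \frac{1}{5489} \approx -0.00018218$)
$\frac{V{\left(53 \right)}}{-2849} + \frac{U{\left(7 \right)}}{R} = - \frac{3}{-2849} + \frac{4 - 7^{2}}{- \frac{1}{5489}} = \left(-3\right) \left(- \frac{1}{2849}\right) + \left(4 - 49\right) \left(-5489\right) = \frac{3}{2849} + \left(4 - 49\right) \left(-5489\right) = \frac{3}{2849} - -247005 = \frac{3}{2849} + 247005 = \frac{703717248}{2849}$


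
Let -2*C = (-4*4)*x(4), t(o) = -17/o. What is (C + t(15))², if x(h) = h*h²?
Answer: 58721569/225 ≈ 2.6098e+5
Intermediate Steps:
x(h) = h³
C = 512 (C = -(-4*4)*4³/2 = -(-8)*64 = -½*(-1024) = 512)
(C + t(15))² = (512 - 17/15)² = (7663/15)² = 58721569/225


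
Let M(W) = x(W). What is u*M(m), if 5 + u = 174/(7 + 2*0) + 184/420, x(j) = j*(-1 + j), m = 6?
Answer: 4262/7 ≈ 608.86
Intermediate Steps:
M(W) = W*(-1 + W)
u = 2131/105 (u = -5 + (174/(7 + 2*0) + 184/420) = -5 + (174/(7 + 0) + 184*(1/420)) = -5 + (174/7 + 46/105) = -5 + 2656/105 = 2131/105 ≈ 20.295)
u*M(m) = 2131*(6*(-1 + 6))/105 = 2131*(6*5)/105 = (2131/105)*30 = 4262/7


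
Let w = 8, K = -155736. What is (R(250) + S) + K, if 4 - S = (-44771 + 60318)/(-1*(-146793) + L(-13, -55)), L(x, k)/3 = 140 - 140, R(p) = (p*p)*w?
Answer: 50536116977/146793 ≈ 3.4427e+5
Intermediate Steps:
R(p) = 8*p² (R(p) = (p*p)*8 = p²*8 = 8*p²)
L(x, k) = 0 (L(x, k) = 3*(140 - 140) = 3*0 = 0)
S = 571625/146793 (S = 4 - (-44771 + 60318)/(-1*(-146793) + 0) = 4 - 15547/(146793 + 0) = 4 - 15547/146793 = 571625/146793 ≈ 3.8941)
(R(250) + S) + K = (8*250² + 571625/146793) - 155736 = (8*62500 + 571625/146793) - 155736 = (500000 + 571625/146793) - 155736 = 73397071625/146793 - 155736 = 50536116977/146793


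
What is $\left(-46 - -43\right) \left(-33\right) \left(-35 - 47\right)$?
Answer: $-8118$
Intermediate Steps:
$\left(-46 - -43\right) \left(-33\right) \left(-35 - 47\right) = \left(-46 + 43\right) \left(-33\right) \left(-35 - 47\right) = \left(-3\right) \left(-33\right) \left(-82\right) = 99 \left(-82\right) = -8118$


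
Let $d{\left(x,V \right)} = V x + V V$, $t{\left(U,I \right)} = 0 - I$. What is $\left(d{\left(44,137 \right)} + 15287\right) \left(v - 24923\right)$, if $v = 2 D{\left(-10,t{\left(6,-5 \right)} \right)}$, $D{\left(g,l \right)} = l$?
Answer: $-998612692$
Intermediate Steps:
$t{\left(U,I \right)} = - I$
$d{\left(x,V \right)} = V^{2} + V x$ ($d{\left(x,V \right)} = V x + V^{2} = V^{2} + V x$)
$v = 10$ ($v = 2 \left(\left(-1\right) \left(-5\right)\right) = 2 \cdot 5 = 10$)
$\left(d{\left(44,137 \right)} + 15287\right) \left(v - 24923\right) = \left(137 \left(137 + 44\right) + 15287\right) \left(10 - 24923\right) = \left(137 \cdot 181 + 15287\right) \left(-24913\right) = \left(24797 + 15287\right) \left(-24913\right) = 40084 \left(-24913\right) = -998612692$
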